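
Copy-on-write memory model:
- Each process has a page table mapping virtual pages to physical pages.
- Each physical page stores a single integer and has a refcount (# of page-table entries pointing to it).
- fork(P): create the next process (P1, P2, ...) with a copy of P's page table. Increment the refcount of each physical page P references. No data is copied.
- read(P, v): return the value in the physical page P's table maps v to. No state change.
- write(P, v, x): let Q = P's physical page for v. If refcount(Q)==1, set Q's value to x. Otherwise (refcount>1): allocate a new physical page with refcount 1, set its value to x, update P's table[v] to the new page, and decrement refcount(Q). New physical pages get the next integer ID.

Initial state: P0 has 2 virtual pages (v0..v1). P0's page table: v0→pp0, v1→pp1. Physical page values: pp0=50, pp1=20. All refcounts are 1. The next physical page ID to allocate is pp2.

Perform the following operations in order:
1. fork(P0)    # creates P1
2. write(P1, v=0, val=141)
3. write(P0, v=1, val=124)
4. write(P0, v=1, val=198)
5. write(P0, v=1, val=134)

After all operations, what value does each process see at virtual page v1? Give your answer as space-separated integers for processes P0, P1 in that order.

Answer: 134 20

Derivation:
Op 1: fork(P0) -> P1. 2 ppages; refcounts: pp0:2 pp1:2
Op 2: write(P1, v0, 141). refcount(pp0)=2>1 -> COPY to pp2. 3 ppages; refcounts: pp0:1 pp1:2 pp2:1
Op 3: write(P0, v1, 124). refcount(pp1)=2>1 -> COPY to pp3. 4 ppages; refcounts: pp0:1 pp1:1 pp2:1 pp3:1
Op 4: write(P0, v1, 198). refcount(pp3)=1 -> write in place. 4 ppages; refcounts: pp0:1 pp1:1 pp2:1 pp3:1
Op 5: write(P0, v1, 134). refcount(pp3)=1 -> write in place. 4 ppages; refcounts: pp0:1 pp1:1 pp2:1 pp3:1
P0: v1 -> pp3 = 134
P1: v1 -> pp1 = 20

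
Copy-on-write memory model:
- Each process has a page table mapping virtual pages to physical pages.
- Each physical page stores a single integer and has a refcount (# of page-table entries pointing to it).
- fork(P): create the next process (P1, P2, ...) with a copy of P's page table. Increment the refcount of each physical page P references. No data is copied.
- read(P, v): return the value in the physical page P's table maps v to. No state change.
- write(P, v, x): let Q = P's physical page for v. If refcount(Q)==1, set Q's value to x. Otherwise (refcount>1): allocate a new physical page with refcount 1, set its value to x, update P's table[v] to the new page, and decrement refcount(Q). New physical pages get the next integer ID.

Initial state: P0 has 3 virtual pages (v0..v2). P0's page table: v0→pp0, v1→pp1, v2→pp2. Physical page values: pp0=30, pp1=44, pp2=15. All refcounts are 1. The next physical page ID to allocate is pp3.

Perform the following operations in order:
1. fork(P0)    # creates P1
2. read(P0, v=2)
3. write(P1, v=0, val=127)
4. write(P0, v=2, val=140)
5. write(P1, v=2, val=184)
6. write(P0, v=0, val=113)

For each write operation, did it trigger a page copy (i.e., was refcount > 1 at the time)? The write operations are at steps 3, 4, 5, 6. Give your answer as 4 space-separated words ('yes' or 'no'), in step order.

Op 1: fork(P0) -> P1. 3 ppages; refcounts: pp0:2 pp1:2 pp2:2
Op 2: read(P0, v2) -> 15. No state change.
Op 3: write(P1, v0, 127). refcount(pp0)=2>1 -> COPY to pp3. 4 ppages; refcounts: pp0:1 pp1:2 pp2:2 pp3:1
Op 4: write(P0, v2, 140). refcount(pp2)=2>1 -> COPY to pp4. 5 ppages; refcounts: pp0:1 pp1:2 pp2:1 pp3:1 pp4:1
Op 5: write(P1, v2, 184). refcount(pp2)=1 -> write in place. 5 ppages; refcounts: pp0:1 pp1:2 pp2:1 pp3:1 pp4:1
Op 6: write(P0, v0, 113). refcount(pp0)=1 -> write in place. 5 ppages; refcounts: pp0:1 pp1:2 pp2:1 pp3:1 pp4:1

yes yes no no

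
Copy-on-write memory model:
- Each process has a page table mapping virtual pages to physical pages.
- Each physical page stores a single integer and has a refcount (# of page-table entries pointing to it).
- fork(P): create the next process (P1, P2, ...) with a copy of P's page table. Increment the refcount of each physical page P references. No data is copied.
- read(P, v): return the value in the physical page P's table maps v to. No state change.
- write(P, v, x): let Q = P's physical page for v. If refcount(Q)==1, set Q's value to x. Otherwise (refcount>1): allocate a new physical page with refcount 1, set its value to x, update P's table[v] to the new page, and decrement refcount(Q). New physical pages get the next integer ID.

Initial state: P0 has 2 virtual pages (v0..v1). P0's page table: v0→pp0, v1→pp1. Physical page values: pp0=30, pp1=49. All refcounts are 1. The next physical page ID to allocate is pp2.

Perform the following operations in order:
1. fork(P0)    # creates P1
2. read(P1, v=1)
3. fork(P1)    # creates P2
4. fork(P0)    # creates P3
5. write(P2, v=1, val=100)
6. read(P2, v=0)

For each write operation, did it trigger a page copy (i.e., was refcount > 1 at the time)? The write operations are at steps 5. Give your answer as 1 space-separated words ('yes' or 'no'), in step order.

Op 1: fork(P0) -> P1. 2 ppages; refcounts: pp0:2 pp1:2
Op 2: read(P1, v1) -> 49. No state change.
Op 3: fork(P1) -> P2. 2 ppages; refcounts: pp0:3 pp1:3
Op 4: fork(P0) -> P3. 2 ppages; refcounts: pp0:4 pp1:4
Op 5: write(P2, v1, 100). refcount(pp1)=4>1 -> COPY to pp2. 3 ppages; refcounts: pp0:4 pp1:3 pp2:1
Op 6: read(P2, v0) -> 30. No state change.

yes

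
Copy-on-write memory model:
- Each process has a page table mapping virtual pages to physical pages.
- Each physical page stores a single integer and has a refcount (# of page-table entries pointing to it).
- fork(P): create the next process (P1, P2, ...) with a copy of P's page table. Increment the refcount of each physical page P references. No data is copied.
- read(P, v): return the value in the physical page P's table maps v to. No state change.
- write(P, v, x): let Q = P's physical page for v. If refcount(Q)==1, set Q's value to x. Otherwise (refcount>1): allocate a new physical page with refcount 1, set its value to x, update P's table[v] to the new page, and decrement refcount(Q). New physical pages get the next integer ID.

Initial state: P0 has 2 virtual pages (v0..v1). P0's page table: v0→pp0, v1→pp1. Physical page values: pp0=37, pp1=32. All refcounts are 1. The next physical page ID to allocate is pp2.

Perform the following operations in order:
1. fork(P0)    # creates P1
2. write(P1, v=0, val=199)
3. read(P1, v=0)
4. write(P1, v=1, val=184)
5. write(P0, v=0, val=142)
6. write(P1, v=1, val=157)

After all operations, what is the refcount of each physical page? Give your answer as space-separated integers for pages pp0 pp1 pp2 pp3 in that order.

Answer: 1 1 1 1

Derivation:
Op 1: fork(P0) -> P1. 2 ppages; refcounts: pp0:2 pp1:2
Op 2: write(P1, v0, 199). refcount(pp0)=2>1 -> COPY to pp2. 3 ppages; refcounts: pp0:1 pp1:2 pp2:1
Op 3: read(P1, v0) -> 199. No state change.
Op 4: write(P1, v1, 184). refcount(pp1)=2>1 -> COPY to pp3. 4 ppages; refcounts: pp0:1 pp1:1 pp2:1 pp3:1
Op 5: write(P0, v0, 142). refcount(pp0)=1 -> write in place. 4 ppages; refcounts: pp0:1 pp1:1 pp2:1 pp3:1
Op 6: write(P1, v1, 157). refcount(pp3)=1 -> write in place. 4 ppages; refcounts: pp0:1 pp1:1 pp2:1 pp3:1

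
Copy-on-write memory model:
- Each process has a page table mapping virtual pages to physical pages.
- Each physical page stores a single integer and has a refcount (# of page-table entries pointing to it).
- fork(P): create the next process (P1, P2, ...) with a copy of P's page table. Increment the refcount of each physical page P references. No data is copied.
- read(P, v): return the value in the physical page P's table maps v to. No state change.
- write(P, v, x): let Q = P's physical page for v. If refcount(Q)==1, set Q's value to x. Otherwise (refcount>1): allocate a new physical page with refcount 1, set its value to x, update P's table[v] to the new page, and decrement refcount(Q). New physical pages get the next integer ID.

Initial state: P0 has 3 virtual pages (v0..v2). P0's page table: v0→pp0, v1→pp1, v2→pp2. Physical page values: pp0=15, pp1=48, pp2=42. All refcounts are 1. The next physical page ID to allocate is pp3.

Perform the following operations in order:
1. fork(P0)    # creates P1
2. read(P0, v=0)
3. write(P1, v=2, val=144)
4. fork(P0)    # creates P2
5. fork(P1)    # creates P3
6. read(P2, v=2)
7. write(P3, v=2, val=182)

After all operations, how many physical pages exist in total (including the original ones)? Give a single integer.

Op 1: fork(P0) -> P1. 3 ppages; refcounts: pp0:2 pp1:2 pp2:2
Op 2: read(P0, v0) -> 15. No state change.
Op 3: write(P1, v2, 144). refcount(pp2)=2>1 -> COPY to pp3. 4 ppages; refcounts: pp0:2 pp1:2 pp2:1 pp3:1
Op 4: fork(P0) -> P2. 4 ppages; refcounts: pp0:3 pp1:3 pp2:2 pp3:1
Op 5: fork(P1) -> P3. 4 ppages; refcounts: pp0:4 pp1:4 pp2:2 pp3:2
Op 6: read(P2, v2) -> 42. No state change.
Op 7: write(P3, v2, 182). refcount(pp3)=2>1 -> COPY to pp4. 5 ppages; refcounts: pp0:4 pp1:4 pp2:2 pp3:1 pp4:1

Answer: 5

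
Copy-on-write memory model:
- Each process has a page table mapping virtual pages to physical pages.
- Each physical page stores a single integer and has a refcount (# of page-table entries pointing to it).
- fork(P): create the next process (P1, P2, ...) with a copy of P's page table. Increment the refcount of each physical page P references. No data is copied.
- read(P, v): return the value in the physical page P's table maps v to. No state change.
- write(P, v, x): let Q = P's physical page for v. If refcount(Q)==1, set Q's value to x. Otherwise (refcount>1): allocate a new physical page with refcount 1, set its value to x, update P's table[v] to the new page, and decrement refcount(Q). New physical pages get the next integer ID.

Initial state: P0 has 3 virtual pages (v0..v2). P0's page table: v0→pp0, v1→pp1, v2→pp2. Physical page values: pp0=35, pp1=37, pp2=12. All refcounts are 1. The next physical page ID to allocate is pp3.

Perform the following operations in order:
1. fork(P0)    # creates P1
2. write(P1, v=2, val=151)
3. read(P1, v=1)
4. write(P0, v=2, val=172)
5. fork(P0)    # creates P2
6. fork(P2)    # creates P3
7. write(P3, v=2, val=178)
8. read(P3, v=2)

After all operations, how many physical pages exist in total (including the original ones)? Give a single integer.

Answer: 5

Derivation:
Op 1: fork(P0) -> P1. 3 ppages; refcounts: pp0:2 pp1:2 pp2:2
Op 2: write(P1, v2, 151). refcount(pp2)=2>1 -> COPY to pp3. 4 ppages; refcounts: pp0:2 pp1:2 pp2:1 pp3:1
Op 3: read(P1, v1) -> 37. No state change.
Op 4: write(P0, v2, 172). refcount(pp2)=1 -> write in place. 4 ppages; refcounts: pp0:2 pp1:2 pp2:1 pp3:1
Op 5: fork(P0) -> P2. 4 ppages; refcounts: pp0:3 pp1:3 pp2:2 pp3:1
Op 6: fork(P2) -> P3. 4 ppages; refcounts: pp0:4 pp1:4 pp2:3 pp3:1
Op 7: write(P3, v2, 178). refcount(pp2)=3>1 -> COPY to pp4. 5 ppages; refcounts: pp0:4 pp1:4 pp2:2 pp3:1 pp4:1
Op 8: read(P3, v2) -> 178. No state change.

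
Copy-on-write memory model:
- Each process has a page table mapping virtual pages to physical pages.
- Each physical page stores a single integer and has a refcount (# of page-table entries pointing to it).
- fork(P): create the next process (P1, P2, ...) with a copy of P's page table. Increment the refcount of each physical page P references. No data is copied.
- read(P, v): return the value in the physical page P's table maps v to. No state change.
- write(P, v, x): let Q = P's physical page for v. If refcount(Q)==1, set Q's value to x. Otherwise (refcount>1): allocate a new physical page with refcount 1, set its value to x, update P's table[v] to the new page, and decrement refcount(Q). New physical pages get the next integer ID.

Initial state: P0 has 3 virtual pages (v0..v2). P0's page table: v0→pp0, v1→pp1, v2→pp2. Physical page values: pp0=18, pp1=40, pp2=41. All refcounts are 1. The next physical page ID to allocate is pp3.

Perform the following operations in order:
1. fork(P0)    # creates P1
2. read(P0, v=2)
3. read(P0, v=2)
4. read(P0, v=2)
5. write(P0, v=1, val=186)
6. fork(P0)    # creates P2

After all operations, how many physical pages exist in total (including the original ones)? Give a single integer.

Op 1: fork(P0) -> P1. 3 ppages; refcounts: pp0:2 pp1:2 pp2:2
Op 2: read(P0, v2) -> 41. No state change.
Op 3: read(P0, v2) -> 41. No state change.
Op 4: read(P0, v2) -> 41. No state change.
Op 5: write(P0, v1, 186). refcount(pp1)=2>1 -> COPY to pp3. 4 ppages; refcounts: pp0:2 pp1:1 pp2:2 pp3:1
Op 6: fork(P0) -> P2. 4 ppages; refcounts: pp0:3 pp1:1 pp2:3 pp3:2

Answer: 4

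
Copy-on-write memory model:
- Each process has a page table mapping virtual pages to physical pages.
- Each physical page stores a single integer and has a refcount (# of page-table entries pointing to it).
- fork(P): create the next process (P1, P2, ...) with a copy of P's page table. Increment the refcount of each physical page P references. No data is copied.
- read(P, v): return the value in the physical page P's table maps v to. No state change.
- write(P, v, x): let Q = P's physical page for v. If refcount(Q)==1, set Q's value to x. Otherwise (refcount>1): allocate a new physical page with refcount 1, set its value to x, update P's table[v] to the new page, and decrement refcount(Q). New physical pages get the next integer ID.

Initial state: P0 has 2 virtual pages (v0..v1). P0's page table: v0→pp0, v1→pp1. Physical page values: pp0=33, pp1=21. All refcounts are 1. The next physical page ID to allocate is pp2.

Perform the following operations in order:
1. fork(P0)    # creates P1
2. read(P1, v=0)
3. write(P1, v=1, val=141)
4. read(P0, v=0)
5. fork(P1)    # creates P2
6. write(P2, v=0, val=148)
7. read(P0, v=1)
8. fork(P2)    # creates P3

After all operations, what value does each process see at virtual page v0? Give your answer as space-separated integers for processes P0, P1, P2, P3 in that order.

Answer: 33 33 148 148

Derivation:
Op 1: fork(P0) -> P1. 2 ppages; refcounts: pp0:2 pp1:2
Op 2: read(P1, v0) -> 33. No state change.
Op 3: write(P1, v1, 141). refcount(pp1)=2>1 -> COPY to pp2. 3 ppages; refcounts: pp0:2 pp1:1 pp2:1
Op 4: read(P0, v0) -> 33. No state change.
Op 5: fork(P1) -> P2. 3 ppages; refcounts: pp0:3 pp1:1 pp2:2
Op 6: write(P2, v0, 148). refcount(pp0)=3>1 -> COPY to pp3. 4 ppages; refcounts: pp0:2 pp1:1 pp2:2 pp3:1
Op 7: read(P0, v1) -> 21. No state change.
Op 8: fork(P2) -> P3. 4 ppages; refcounts: pp0:2 pp1:1 pp2:3 pp3:2
P0: v0 -> pp0 = 33
P1: v0 -> pp0 = 33
P2: v0 -> pp3 = 148
P3: v0 -> pp3 = 148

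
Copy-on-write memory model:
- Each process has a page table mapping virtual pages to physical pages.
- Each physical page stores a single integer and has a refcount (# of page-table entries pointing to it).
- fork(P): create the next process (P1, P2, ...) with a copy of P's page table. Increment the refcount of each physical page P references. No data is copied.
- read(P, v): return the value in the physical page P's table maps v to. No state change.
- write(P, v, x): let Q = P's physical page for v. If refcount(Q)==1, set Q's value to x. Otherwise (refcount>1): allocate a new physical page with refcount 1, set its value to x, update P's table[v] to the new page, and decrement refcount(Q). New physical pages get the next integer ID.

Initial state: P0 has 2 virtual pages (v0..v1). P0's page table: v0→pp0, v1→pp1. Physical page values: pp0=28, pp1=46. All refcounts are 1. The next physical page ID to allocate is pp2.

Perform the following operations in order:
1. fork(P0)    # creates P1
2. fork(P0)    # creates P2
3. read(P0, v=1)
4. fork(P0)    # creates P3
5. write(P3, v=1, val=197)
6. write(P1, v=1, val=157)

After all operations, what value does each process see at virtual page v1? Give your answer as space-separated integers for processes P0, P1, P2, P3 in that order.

Answer: 46 157 46 197

Derivation:
Op 1: fork(P0) -> P1. 2 ppages; refcounts: pp0:2 pp1:2
Op 2: fork(P0) -> P2. 2 ppages; refcounts: pp0:3 pp1:3
Op 3: read(P0, v1) -> 46. No state change.
Op 4: fork(P0) -> P3. 2 ppages; refcounts: pp0:4 pp1:4
Op 5: write(P3, v1, 197). refcount(pp1)=4>1 -> COPY to pp2. 3 ppages; refcounts: pp0:4 pp1:3 pp2:1
Op 6: write(P1, v1, 157). refcount(pp1)=3>1 -> COPY to pp3. 4 ppages; refcounts: pp0:4 pp1:2 pp2:1 pp3:1
P0: v1 -> pp1 = 46
P1: v1 -> pp3 = 157
P2: v1 -> pp1 = 46
P3: v1 -> pp2 = 197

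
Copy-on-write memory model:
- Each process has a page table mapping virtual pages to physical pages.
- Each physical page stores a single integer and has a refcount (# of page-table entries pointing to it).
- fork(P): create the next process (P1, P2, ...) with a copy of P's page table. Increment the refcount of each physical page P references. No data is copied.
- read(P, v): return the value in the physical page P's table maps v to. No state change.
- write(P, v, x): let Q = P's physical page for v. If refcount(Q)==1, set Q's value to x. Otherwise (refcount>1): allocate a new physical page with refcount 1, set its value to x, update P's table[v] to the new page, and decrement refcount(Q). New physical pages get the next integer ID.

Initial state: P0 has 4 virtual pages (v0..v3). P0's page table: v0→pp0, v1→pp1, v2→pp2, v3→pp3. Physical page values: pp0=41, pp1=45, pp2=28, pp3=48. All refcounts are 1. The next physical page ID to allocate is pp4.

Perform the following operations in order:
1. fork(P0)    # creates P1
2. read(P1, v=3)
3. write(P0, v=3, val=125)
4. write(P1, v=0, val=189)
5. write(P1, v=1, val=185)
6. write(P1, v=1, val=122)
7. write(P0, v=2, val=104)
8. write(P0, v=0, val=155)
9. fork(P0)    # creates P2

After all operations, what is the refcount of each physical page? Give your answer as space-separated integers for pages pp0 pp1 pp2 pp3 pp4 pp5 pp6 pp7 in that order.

Op 1: fork(P0) -> P1. 4 ppages; refcounts: pp0:2 pp1:2 pp2:2 pp3:2
Op 2: read(P1, v3) -> 48. No state change.
Op 3: write(P0, v3, 125). refcount(pp3)=2>1 -> COPY to pp4. 5 ppages; refcounts: pp0:2 pp1:2 pp2:2 pp3:1 pp4:1
Op 4: write(P1, v0, 189). refcount(pp0)=2>1 -> COPY to pp5. 6 ppages; refcounts: pp0:1 pp1:2 pp2:2 pp3:1 pp4:1 pp5:1
Op 5: write(P1, v1, 185). refcount(pp1)=2>1 -> COPY to pp6. 7 ppages; refcounts: pp0:1 pp1:1 pp2:2 pp3:1 pp4:1 pp5:1 pp6:1
Op 6: write(P1, v1, 122). refcount(pp6)=1 -> write in place. 7 ppages; refcounts: pp0:1 pp1:1 pp2:2 pp3:1 pp4:1 pp5:1 pp6:1
Op 7: write(P0, v2, 104). refcount(pp2)=2>1 -> COPY to pp7. 8 ppages; refcounts: pp0:1 pp1:1 pp2:1 pp3:1 pp4:1 pp5:1 pp6:1 pp7:1
Op 8: write(P0, v0, 155). refcount(pp0)=1 -> write in place. 8 ppages; refcounts: pp0:1 pp1:1 pp2:1 pp3:1 pp4:1 pp5:1 pp6:1 pp7:1
Op 9: fork(P0) -> P2. 8 ppages; refcounts: pp0:2 pp1:2 pp2:1 pp3:1 pp4:2 pp5:1 pp6:1 pp7:2

Answer: 2 2 1 1 2 1 1 2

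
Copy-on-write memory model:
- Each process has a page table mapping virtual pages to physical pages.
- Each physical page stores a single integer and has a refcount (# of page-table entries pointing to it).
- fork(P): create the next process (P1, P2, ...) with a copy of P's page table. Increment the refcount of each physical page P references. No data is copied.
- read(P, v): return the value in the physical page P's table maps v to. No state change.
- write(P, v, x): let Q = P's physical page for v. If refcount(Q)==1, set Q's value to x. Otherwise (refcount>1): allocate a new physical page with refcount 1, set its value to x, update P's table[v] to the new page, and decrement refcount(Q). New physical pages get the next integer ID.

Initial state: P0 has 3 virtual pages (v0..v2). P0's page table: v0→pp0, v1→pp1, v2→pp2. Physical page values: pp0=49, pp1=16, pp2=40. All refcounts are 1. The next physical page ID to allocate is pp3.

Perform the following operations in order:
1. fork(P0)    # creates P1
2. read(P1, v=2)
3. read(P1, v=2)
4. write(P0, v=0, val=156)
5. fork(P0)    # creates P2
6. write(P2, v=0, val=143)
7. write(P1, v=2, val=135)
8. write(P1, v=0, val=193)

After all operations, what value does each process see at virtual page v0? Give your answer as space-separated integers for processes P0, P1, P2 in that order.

Op 1: fork(P0) -> P1. 3 ppages; refcounts: pp0:2 pp1:2 pp2:2
Op 2: read(P1, v2) -> 40. No state change.
Op 3: read(P1, v2) -> 40. No state change.
Op 4: write(P0, v0, 156). refcount(pp0)=2>1 -> COPY to pp3. 4 ppages; refcounts: pp0:1 pp1:2 pp2:2 pp3:1
Op 5: fork(P0) -> P2. 4 ppages; refcounts: pp0:1 pp1:3 pp2:3 pp3:2
Op 6: write(P2, v0, 143). refcount(pp3)=2>1 -> COPY to pp4. 5 ppages; refcounts: pp0:1 pp1:3 pp2:3 pp3:1 pp4:1
Op 7: write(P1, v2, 135). refcount(pp2)=3>1 -> COPY to pp5. 6 ppages; refcounts: pp0:1 pp1:3 pp2:2 pp3:1 pp4:1 pp5:1
Op 8: write(P1, v0, 193). refcount(pp0)=1 -> write in place. 6 ppages; refcounts: pp0:1 pp1:3 pp2:2 pp3:1 pp4:1 pp5:1
P0: v0 -> pp3 = 156
P1: v0 -> pp0 = 193
P2: v0 -> pp4 = 143

Answer: 156 193 143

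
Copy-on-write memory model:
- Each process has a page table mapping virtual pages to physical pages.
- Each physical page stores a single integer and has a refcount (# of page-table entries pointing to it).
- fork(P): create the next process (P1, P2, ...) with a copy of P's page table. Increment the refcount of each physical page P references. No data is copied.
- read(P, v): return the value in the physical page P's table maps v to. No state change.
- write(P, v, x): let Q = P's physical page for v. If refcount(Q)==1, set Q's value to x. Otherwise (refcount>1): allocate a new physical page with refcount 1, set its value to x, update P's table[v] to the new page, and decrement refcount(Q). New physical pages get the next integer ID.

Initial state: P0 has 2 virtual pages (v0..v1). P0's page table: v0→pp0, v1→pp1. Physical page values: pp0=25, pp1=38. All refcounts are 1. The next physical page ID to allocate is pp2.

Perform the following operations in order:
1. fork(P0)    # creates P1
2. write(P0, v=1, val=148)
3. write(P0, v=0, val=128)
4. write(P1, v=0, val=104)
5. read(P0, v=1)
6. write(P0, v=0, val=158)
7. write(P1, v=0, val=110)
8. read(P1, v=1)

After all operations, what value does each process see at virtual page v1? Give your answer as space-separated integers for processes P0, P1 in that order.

Op 1: fork(P0) -> P1. 2 ppages; refcounts: pp0:2 pp1:2
Op 2: write(P0, v1, 148). refcount(pp1)=2>1 -> COPY to pp2. 3 ppages; refcounts: pp0:2 pp1:1 pp2:1
Op 3: write(P0, v0, 128). refcount(pp0)=2>1 -> COPY to pp3. 4 ppages; refcounts: pp0:1 pp1:1 pp2:1 pp3:1
Op 4: write(P1, v0, 104). refcount(pp0)=1 -> write in place. 4 ppages; refcounts: pp0:1 pp1:1 pp2:1 pp3:1
Op 5: read(P0, v1) -> 148. No state change.
Op 6: write(P0, v0, 158). refcount(pp3)=1 -> write in place. 4 ppages; refcounts: pp0:1 pp1:1 pp2:1 pp3:1
Op 7: write(P1, v0, 110). refcount(pp0)=1 -> write in place. 4 ppages; refcounts: pp0:1 pp1:1 pp2:1 pp3:1
Op 8: read(P1, v1) -> 38. No state change.
P0: v1 -> pp2 = 148
P1: v1 -> pp1 = 38

Answer: 148 38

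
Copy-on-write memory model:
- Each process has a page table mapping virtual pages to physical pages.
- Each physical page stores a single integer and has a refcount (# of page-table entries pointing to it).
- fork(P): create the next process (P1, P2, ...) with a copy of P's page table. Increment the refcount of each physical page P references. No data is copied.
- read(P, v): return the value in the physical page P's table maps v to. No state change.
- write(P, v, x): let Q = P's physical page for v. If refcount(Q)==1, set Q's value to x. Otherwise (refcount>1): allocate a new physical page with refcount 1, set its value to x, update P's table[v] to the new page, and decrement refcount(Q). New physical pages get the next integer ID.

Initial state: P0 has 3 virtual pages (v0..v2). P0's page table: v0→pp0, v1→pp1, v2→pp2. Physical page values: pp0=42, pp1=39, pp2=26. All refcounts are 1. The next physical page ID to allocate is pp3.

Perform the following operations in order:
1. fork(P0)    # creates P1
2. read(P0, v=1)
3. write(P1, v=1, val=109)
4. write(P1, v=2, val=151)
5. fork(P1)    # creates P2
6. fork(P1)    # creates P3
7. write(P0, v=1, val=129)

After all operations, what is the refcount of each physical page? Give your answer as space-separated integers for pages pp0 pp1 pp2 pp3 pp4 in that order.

Answer: 4 1 1 3 3

Derivation:
Op 1: fork(P0) -> P1. 3 ppages; refcounts: pp0:2 pp1:2 pp2:2
Op 2: read(P0, v1) -> 39. No state change.
Op 3: write(P1, v1, 109). refcount(pp1)=2>1 -> COPY to pp3. 4 ppages; refcounts: pp0:2 pp1:1 pp2:2 pp3:1
Op 4: write(P1, v2, 151). refcount(pp2)=2>1 -> COPY to pp4. 5 ppages; refcounts: pp0:2 pp1:1 pp2:1 pp3:1 pp4:1
Op 5: fork(P1) -> P2. 5 ppages; refcounts: pp0:3 pp1:1 pp2:1 pp3:2 pp4:2
Op 6: fork(P1) -> P3. 5 ppages; refcounts: pp0:4 pp1:1 pp2:1 pp3:3 pp4:3
Op 7: write(P0, v1, 129). refcount(pp1)=1 -> write in place. 5 ppages; refcounts: pp0:4 pp1:1 pp2:1 pp3:3 pp4:3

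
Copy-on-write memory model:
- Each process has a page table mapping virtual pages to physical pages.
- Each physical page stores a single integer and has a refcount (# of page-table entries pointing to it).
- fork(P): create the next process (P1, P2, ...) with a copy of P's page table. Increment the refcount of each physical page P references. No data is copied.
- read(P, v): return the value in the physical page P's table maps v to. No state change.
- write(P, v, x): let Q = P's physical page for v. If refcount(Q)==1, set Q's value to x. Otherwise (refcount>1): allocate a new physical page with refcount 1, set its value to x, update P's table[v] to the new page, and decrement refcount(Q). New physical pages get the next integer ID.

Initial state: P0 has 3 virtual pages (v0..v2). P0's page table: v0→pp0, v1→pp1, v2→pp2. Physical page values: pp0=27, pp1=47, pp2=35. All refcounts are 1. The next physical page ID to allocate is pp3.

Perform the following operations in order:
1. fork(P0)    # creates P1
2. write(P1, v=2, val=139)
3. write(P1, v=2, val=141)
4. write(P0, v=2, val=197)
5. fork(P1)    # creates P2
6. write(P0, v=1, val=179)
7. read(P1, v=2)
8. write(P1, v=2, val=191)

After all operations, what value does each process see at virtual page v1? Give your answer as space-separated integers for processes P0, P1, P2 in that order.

Op 1: fork(P0) -> P1. 3 ppages; refcounts: pp0:2 pp1:2 pp2:2
Op 2: write(P1, v2, 139). refcount(pp2)=2>1 -> COPY to pp3. 4 ppages; refcounts: pp0:2 pp1:2 pp2:1 pp3:1
Op 3: write(P1, v2, 141). refcount(pp3)=1 -> write in place. 4 ppages; refcounts: pp0:2 pp1:2 pp2:1 pp3:1
Op 4: write(P0, v2, 197). refcount(pp2)=1 -> write in place. 4 ppages; refcounts: pp0:2 pp1:2 pp2:1 pp3:1
Op 5: fork(P1) -> P2. 4 ppages; refcounts: pp0:3 pp1:3 pp2:1 pp3:2
Op 6: write(P0, v1, 179). refcount(pp1)=3>1 -> COPY to pp4. 5 ppages; refcounts: pp0:3 pp1:2 pp2:1 pp3:2 pp4:1
Op 7: read(P1, v2) -> 141. No state change.
Op 8: write(P1, v2, 191). refcount(pp3)=2>1 -> COPY to pp5. 6 ppages; refcounts: pp0:3 pp1:2 pp2:1 pp3:1 pp4:1 pp5:1
P0: v1 -> pp4 = 179
P1: v1 -> pp1 = 47
P2: v1 -> pp1 = 47

Answer: 179 47 47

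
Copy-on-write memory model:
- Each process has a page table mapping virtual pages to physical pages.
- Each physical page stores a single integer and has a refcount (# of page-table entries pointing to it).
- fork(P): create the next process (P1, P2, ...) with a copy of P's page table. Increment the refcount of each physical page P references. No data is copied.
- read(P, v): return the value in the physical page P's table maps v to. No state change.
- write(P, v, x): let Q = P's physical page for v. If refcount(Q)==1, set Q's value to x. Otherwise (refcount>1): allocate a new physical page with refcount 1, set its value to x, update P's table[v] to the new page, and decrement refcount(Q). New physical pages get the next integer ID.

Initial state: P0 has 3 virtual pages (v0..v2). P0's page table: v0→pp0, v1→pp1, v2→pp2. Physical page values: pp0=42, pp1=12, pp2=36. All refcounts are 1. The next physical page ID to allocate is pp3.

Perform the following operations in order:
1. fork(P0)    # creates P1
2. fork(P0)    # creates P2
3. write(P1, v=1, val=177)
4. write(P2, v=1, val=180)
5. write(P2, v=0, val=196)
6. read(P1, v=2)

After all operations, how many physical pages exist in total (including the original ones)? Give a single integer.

Answer: 6

Derivation:
Op 1: fork(P0) -> P1. 3 ppages; refcounts: pp0:2 pp1:2 pp2:2
Op 2: fork(P0) -> P2. 3 ppages; refcounts: pp0:3 pp1:3 pp2:3
Op 3: write(P1, v1, 177). refcount(pp1)=3>1 -> COPY to pp3. 4 ppages; refcounts: pp0:3 pp1:2 pp2:3 pp3:1
Op 4: write(P2, v1, 180). refcount(pp1)=2>1 -> COPY to pp4. 5 ppages; refcounts: pp0:3 pp1:1 pp2:3 pp3:1 pp4:1
Op 5: write(P2, v0, 196). refcount(pp0)=3>1 -> COPY to pp5. 6 ppages; refcounts: pp0:2 pp1:1 pp2:3 pp3:1 pp4:1 pp5:1
Op 6: read(P1, v2) -> 36. No state change.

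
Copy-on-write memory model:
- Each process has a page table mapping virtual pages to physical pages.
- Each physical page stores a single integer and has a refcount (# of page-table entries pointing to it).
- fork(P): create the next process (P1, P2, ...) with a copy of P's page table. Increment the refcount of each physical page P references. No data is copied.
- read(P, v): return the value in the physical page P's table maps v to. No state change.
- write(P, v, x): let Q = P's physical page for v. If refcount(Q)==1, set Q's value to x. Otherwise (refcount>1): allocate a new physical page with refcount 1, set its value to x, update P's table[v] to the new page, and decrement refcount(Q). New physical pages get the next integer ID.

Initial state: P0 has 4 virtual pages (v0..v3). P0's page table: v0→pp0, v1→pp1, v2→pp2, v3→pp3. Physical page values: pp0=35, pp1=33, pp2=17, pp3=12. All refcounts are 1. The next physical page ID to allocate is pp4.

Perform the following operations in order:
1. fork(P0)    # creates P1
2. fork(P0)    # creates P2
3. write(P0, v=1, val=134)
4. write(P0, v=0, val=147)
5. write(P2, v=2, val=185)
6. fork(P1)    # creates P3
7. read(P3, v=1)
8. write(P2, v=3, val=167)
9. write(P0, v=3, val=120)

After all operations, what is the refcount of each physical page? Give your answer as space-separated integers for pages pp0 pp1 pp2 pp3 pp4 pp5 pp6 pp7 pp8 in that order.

Op 1: fork(P0) -> P1. 4 ppages; refcounts: pp0:2 pp1:2 pp2:2 pp3:2
Op 2: fork(P0) -> P2. 4 ppages; refcounts: pp0:3 pp1:3 pp2:3 pp3:3
Op 3: write(P0, v1, 134). refcount(pp1)=3>1 -> COPY to pp4. 5 ppages; refcounts: pp0:3 pp1:2 pp2:3 pp3:3 pp4:1
Op 4: write(P0, v0, 147). refcount(pp0)=3>1 -> COPY to pp5. 6 ppages; refcounts: pp0:2 pp1:2 pp2:3 pp3:3 pp4:1 pp5:1
Op 5: write(P2, v2, 185). refcount(pp2)=3>1 -> COPY to pp6. 7 ppages; refcounts: pp0:2 pp1:2 pp2:2 pp3:3 pp4:1 pp5:1 pp6:1
Op 6: fork(P1) -> P3. 7 ppages; refcounts: pp0:3 pp1:3 pp2:3 pp3:4 pp4:1 pp5:1 pp6:1
Op 7: read(P3, v1) -> 33. No state change.
Op 8: write(P2, v3, 167). refcount(pp3)=4>1 -> COPY to pp7. 8 ppages; refcounts: pp0:3 pp1:3 pp2:3 pp3:3 pp4:1 pp5:1 pp6:1 pp7:1
Op 9: write(P0, v3, 120). refcount(pp3)=3>1 -> COPY to pp8. 9 ppages; refcounts: pp0:3 pp1:3 pp2:3 pp3:2 pp4:1 pp5:1 pp6:1 pp7:1 pp8:1

Answer: 3 3 3 2 1 1 1 1 1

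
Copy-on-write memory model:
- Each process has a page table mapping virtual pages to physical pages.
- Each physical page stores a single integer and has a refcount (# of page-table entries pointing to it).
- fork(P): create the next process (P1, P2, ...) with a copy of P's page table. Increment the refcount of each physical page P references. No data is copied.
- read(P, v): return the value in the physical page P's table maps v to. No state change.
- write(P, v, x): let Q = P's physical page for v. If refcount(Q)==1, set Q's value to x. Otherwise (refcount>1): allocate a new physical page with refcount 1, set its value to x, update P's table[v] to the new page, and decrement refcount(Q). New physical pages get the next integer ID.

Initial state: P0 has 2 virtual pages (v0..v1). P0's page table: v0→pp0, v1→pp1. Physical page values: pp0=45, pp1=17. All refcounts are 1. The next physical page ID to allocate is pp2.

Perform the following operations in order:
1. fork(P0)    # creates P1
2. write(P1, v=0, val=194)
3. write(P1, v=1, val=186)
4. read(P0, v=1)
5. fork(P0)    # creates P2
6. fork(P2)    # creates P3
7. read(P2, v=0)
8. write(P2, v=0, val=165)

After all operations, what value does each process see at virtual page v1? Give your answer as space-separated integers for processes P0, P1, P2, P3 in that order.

Answer: 17 186 17 17

Derivation:
Op 1: fork(P0) -> P1. 2 ppages; refcounts: pp0:2 pp1:2
Op 2: write(P1, v0, 194). refcount(pp0)=2>1 -> COPY to pp2. 3 ppages; refcounts: pp0:1 pp1:2 pp2:1
Op 3: write(P1, v1, 186). refcount(pp1)=2>1 -> COPY to pp3. 4 ppages; refcounts: pp0:1 pp1:1 pp2:1 pp3:1
Op 4: read(P0, v1) -> 17. No state change.
Op 5: fork(P0) -> P2. 4 ppages; refcounts: pp0:2 pp1:2 pp2:1 pp3:1
Op 6: fork(P2) -> P3. 4 ppages; refcounts: pp0:3 pp1:3 pp2:1 pp3:1
Op 7: read(P2, v0) -> 45. No state change.
Op 8: write(P2, v0, 165). refcount(pp0)=3>1 -> COPY to pp4. 5 ppages; refcounts: pp0:2 pp1:3 pp2:1 pp3:1 pp4:1
P0: v1 -> pp1 = 17
P1: v1 -> pp3 = 186
P2: v1 -> pp1 = 17
P3: v1 -> pp1 = 17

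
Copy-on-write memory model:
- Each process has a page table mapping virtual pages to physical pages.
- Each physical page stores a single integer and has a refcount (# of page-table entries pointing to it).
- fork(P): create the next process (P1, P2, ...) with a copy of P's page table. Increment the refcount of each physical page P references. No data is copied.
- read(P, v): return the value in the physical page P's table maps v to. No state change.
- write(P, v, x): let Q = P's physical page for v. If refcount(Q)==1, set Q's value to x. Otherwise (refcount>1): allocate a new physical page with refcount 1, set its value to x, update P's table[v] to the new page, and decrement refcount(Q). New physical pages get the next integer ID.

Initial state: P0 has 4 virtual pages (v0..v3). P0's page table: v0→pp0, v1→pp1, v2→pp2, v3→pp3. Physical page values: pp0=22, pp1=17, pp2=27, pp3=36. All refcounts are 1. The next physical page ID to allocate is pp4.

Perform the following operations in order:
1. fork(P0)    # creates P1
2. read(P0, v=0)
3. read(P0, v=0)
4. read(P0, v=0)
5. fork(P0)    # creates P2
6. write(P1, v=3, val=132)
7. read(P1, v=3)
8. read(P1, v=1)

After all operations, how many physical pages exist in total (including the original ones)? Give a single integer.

Answer: 5

Derivation:
Op 1: fork(P0) -> P1. 4 ppages; refcounts: pp0:2 pp1:2 pp2:2 pp3:2
Op 2: read(P0, v0) -> 22. No state change.
Op 3: read(P0, v0) -> 22. No state change.
Op 4: read(P0, v0) -> 22. No state change.
Op 5: fork(P0) -> P2. 4 ppages; refcounts: pp0:3 pp1:3 pp2:3 pp3:3
Op 6: write(P1, v3, 132). refcount(pp3)=3>1 -> COPY to pp4. 5 ppages; refcounts: pp0:3 pp1:3 pp2:3 pp3:2 pp4:1
Op 7: read(P1, v3) -> 132. No state change.
Op 8: read(P1, v1) -> 17. No state change.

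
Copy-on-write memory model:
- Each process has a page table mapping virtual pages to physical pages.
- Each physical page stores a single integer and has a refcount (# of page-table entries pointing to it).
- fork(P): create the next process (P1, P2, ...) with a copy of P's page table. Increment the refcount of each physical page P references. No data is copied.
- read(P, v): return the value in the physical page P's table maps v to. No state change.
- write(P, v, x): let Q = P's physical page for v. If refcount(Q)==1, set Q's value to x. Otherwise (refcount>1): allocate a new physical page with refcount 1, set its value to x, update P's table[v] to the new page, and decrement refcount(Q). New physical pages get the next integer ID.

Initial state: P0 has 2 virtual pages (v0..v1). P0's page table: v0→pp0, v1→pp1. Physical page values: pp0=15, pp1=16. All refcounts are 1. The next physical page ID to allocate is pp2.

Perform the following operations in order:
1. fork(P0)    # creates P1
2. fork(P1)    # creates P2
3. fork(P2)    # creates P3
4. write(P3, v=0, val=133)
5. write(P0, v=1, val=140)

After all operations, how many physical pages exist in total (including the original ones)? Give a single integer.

Answer: 4

Derivation:
Op 1: fork(P0) -> P1. 2 ppages; refcounts: pp0:2 pp1:2
Op 2: fork(P1) -> P2. 2 ppages; refcounts: pp0:3 pp1:3
Op 3: fork(P2) -> P3. 2 ppages; refcounts: pp0:4 pp1:4
Op 4: write(P3, v0, 133). refcount(pp0)=4>1 -> COPY to pp2. 3 ppages; refcounts: pp0:3 pp1:4 pp2:1
Op 5: write(P0, v1, 140). refcount(pp1)=4>1 -> COPY to pp3. 4 ppages; refcounts: pp0:3 pp1:3 pp2:1 pp3:1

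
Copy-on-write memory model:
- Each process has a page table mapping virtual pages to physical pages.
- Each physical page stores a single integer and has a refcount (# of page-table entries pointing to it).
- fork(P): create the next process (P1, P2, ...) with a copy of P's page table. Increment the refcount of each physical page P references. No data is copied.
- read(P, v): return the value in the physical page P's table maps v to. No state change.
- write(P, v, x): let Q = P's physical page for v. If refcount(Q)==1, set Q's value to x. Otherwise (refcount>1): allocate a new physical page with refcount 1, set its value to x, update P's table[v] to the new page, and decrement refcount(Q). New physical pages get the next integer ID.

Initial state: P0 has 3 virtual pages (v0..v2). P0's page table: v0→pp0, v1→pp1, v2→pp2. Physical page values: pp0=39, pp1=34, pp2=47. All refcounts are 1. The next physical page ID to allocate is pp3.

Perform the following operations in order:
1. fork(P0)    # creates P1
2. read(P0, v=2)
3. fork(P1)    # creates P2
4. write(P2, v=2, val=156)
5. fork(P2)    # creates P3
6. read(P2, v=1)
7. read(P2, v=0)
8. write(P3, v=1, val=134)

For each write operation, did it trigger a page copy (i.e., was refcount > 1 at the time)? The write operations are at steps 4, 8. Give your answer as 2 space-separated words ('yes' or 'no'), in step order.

Op 1: fork(P0) -> P1. 3 ppages; refcounts: pp0:2 pp1:2 pp2:2
Op 2: read(P0, v2) -> 47. No state change.
Op 3: fork(P1) -> P2. 3 ppages; refcounts: pp0:3 pp1:3 pp2:3
Op 4: write(P2, v2, 156). refcount(pp2)=3>1 -> COPY to pp3. 4 ppages; refcounts: pp0:3 pp1:3 pp2:2 pp3:1
Op 5: fork(P2) -> P3. 4 ppages; refcounts: pp0:4 pp1:4 pp2:2 pp3:2
Op 6: read(P2, v1) -> 34. No state change.
Op 7: read(P2, v0) -> 39. No state change.
Op 8: write(P3, v1, 134). refcount(pp1)=4>1 -> COPY to pp4. 5 ppages; refcounts: pp0:4 pp1:3 pp2:2 pp3:2 pp4:1

yes yes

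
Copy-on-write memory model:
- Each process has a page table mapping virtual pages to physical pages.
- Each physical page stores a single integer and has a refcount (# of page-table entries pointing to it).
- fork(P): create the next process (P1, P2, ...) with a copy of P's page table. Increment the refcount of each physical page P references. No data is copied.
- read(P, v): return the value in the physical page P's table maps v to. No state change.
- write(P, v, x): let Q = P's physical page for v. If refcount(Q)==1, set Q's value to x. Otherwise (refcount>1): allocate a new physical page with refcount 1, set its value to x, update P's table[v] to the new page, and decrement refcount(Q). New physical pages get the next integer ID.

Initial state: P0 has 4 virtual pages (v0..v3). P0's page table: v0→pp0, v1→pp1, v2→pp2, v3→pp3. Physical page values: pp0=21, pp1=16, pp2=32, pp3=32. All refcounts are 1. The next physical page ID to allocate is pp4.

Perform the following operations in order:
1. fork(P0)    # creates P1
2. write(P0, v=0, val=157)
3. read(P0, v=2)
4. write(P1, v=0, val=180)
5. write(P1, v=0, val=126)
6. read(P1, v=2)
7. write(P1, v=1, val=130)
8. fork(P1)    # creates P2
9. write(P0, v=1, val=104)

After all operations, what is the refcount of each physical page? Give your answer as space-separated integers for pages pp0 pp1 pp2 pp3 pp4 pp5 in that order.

Answer: 2 1 3 3 1 2

Derivation:
Op 1: fork(P0) -> P1. 4 ppages; refcounts: pp0:2 pp1:2 pp2:2 pp3:2
Op 2: write(P0, v0, 157). refcount(pp0)=2>1 -> COPY to pp4. 5 ppages; refcounts: pp0:1 pp1:2 pp2:2 pp3:2 pp4:1
Op 3: read(P0, v2) -> 32. No state change.
Op 4: write(P1, v0, 180). refcount(pp0)=1 -> write in place. 5 ppages; refcounts: pp0:1 pp1:2 pp2:2 pp3:2 pp4:1
Op 5: write(P1, v0, 126). refcount(pp0)=1 -> write in place. 5 ppages; refcounts: pp0:1 pp1:2 pp2:2 pp3:2 pp4:1
Op 6: read(P1, v2) -> 32. No state change.
Op 7: write(P1, v1, 130). refcount(pp1)=2>1 -> COPY to pp5. 6 ppages; refcounts: pp0:1 pp1:1 pp2:2 pp3:2 pp4:1 pp5:1
Op 8: fork(P1) -> P2. 6 ppages; refcounts: pp0:2 pp1:1 pp2:3 pp3:3 pp4:1 pp5:2
Op 9: write(P0, v1, 104). refcount(pp1)=1 -> write in place. 6 ppages; refcounts: pp0:2 pp1:1 pp2:3 pp3:3 pp4:1 pp5:2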